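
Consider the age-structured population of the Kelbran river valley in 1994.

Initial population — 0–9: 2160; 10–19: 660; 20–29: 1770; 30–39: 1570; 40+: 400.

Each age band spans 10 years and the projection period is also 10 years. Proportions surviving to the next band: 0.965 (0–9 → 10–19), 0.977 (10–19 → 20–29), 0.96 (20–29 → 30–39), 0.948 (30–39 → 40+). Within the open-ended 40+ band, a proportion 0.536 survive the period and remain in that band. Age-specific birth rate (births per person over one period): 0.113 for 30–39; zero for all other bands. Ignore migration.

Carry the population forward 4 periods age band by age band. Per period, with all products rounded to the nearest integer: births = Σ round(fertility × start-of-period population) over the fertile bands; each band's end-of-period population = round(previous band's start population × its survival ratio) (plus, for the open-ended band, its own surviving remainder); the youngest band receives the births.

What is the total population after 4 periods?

3522

Let band 1 be 0–9 through band 5 = 40+.
Period 1:
Births: 1570 × 0.113 = 177
Band 2: 2160 × 0.965 = 2084
Band 3: 660 × 0.977 = 645
Band 4: 1770 × 0.96 = 1699
Band 5: 1570 × 0.948 + 400 × 0.536 = 1488 + 214 = 1702
Population now: 0–9=177, 10–19=2084, 20–29=645, 30–39=1699, 40+=1702
Period 2:
Births: 1699 × 0.113 = 192
Band 2: 177 × 0.965 = 171
Band 3: 2084 × 0.977 = 2036
Band 4: 645 × 0.96 = 619
Band 5: 1699 × 0.948 + 1702 × 0.536 = 1611 + 912 = 2523
Population now: 0–9=192, 10–19=171, 20–29=2036, 30–39=619, 40+=2523
Period 3:
Births: 619 × 0.113 = 70
Band 2: 192 × 0.965 = 185
Band 3: 171 × 0.977 = 167
Band 4: 2036 × 0.96 = 1955
Band 5: 619 × 0.948 + 2523 × 0.536 = 587 + 1352 = 1939
Population now: 0–9=70, 10–19=185, 20–29=167, 30–39=1955, 40+=1939
Period 4:
Births: 1955 × 0.113 = 221
Band 2: 70 × 0.965 = 68
Band 3: 185 × 0.977 = 181
Band 4: 167 × 0.96 = 160
Band 5: 1955 × 0.948 + 1939 × 0.536 = 1853 + 1039 = 2892
Population now: 0–9=221, 10–19=68, 20–29=181, 30–39=160, 40+=2892
Total after period 4: 221 + 68 + 181 + 160 + 2892 = 3522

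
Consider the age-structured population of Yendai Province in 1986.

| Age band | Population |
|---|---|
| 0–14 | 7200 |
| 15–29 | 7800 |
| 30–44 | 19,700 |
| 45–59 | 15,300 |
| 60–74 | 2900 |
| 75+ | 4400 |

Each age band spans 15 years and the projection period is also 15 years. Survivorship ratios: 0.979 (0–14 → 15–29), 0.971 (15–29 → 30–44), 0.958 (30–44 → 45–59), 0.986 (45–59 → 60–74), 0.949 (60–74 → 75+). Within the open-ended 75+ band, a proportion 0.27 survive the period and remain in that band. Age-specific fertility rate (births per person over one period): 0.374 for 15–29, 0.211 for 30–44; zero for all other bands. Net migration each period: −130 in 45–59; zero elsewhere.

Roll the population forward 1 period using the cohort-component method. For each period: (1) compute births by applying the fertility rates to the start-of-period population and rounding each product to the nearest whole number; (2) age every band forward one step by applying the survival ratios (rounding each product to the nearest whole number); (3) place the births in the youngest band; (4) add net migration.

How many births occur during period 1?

7074

Let band 1 be 0–14 through band 6 = 75+.
After projecting period 1:
Births: 7800 × 0.374 = 2917  |  19700 × 0.211 = 4157 → total 7074
Band 2: 7200 × 0.979 = 7049
Band 3: 7800 × 0.971 = 7574
Band 4: 19700 × 0.958 = 18873
Band 5: 15300 × 0.986 = 15086
Band 6: 2900 × 0.949 + 4400 × 0.27 = 2752 + 1188 = 3940
Net migration: Band 4 − 130 → 18743
Giving 7074 / 7049 / 7574 / 18743 / 15086 / 3940.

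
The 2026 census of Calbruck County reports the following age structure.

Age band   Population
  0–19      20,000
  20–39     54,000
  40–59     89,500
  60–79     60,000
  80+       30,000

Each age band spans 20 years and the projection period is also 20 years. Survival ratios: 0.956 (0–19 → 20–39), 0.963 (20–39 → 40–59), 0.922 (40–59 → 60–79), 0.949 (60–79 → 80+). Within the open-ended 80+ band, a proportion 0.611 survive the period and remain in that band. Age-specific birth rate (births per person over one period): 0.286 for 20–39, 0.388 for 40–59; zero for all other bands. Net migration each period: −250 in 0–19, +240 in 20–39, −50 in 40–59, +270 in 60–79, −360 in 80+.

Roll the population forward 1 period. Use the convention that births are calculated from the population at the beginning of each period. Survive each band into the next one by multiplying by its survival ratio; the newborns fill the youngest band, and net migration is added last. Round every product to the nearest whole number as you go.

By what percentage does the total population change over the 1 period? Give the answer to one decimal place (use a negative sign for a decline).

Call the groups 1 to 5, youngest first.
Period 1:
Births: 54000 × 0.286 = 15444 ; 89500 × 0.388 = 34726 → 50170
Group 2: 20000 × 0.956 = 19120
Group 3: 54000 × 0.963 = 52002
Group 4: 89500 × 0.922 = 82519
Group 5: 60000 × 0.949 + 30000 × 0.611 = 56940 + 18330 = 75270
Net migration: Group 1 − 250 → 49920; Group 2 + 240 → 19360; Group 3 − 50 → 51952; Group 4 + 270 → 82789; Group 5 − 360 → 74910
Population now: 0–19=49920, 20–39=19360, 40–59=51952, 60–79=82789, 80+=74910
Total: 253500 → 278931; change = 25431; percentage change = 10.0%

10.0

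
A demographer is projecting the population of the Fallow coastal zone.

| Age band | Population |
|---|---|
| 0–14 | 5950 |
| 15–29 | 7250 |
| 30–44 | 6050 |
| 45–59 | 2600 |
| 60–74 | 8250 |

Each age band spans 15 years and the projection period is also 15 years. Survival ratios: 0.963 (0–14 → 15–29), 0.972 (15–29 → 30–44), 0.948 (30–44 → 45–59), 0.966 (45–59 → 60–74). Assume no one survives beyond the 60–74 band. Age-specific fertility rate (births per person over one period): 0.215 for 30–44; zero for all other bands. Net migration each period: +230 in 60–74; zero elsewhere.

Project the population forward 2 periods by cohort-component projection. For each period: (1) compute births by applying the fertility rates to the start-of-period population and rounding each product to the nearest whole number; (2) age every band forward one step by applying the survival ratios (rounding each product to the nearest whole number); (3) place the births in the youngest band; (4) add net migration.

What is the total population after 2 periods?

After projecting period 1:
Births: 6050 × 0.215 = 1301
15–29: 5950 × 0.963 = 5730
30–44: 7250 × 0.972 = 7047
45–59: 6050 × 0.948 = 5735
60–74: 2600 × 0.966 = 2512
Net migration: 60–74 + 230 → 2742
Population now: 0–14=1301, 15–29=5730, 30–44=7047, 45–59=5735, 60–74=2742
After projecting period 2:
Births: 7047 × 0.215 = 1515
15–29: 1301 × 0.963 = 1253
30–44: 5730 × 0.972 = 5570
45–59: 7047 × 0.948 = 6681
60–74: 5735 × 0.966 = 5540
Net migration: 60–74 + 230 → 5770
Population now: 0–14=1515, 15–29=1253, 30–44=5570, 45–59=6681, 60–74=5770
Total after period 2: 1515 + 1253 + 5570 + 6681 + 5770 = 20789

20789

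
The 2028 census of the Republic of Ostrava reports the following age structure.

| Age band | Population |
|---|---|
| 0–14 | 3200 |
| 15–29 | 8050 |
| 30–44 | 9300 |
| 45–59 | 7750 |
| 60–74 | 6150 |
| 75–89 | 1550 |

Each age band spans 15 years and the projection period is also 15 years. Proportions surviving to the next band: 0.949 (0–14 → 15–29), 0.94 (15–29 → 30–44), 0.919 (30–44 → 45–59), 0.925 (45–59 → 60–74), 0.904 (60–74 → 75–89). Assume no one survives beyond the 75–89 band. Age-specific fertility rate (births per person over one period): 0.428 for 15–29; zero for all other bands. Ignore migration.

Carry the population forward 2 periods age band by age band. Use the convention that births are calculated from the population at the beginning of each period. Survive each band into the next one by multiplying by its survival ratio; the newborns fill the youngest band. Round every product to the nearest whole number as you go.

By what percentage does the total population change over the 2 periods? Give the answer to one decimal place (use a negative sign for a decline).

-20.1

After projecting period 1:
Births: 8050 * 0.428 = 3445
15–29: 3200 * 0.949 = 3037
30–44: 8050 * 0.94 = 7567
45–59: 9300 * 0.919 = 8547
60–74: 7750 * 0.925 = 7169
75–89: 6150 * 0.904 = 5560
→ [3445, 3037, 7567, 8547, 7169, 5560]
After projecting period 2:
Births: 3037 * 0.428 = 1300
15–29: 3445 * 0.949 = 3269
30–44: 3037 * 0.94 = 2855
45–59: 7567 * 0.919 = 6954
60–74: 8547 * 0.925 = 7906
75–89: 7169 * 0.904 = 6481
→ [1300, 3269, 2855, 6954, 7906, 6481]
Total: 36000 → 28765; change = -7235; percentage change = -20.1%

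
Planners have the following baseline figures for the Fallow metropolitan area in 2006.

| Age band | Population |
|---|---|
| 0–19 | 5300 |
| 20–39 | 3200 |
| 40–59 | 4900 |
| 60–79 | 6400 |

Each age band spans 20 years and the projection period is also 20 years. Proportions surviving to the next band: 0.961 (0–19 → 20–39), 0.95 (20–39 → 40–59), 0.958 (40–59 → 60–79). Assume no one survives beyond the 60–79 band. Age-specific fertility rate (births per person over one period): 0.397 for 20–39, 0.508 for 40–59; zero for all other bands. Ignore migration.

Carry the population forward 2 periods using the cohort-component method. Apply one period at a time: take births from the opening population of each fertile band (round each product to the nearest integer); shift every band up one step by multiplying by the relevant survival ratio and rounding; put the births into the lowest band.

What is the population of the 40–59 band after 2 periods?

4838

After projecting period 1:
Births: 3200 * 0.397 = 1270  |  4900 * 0.508 = 2489 — total 3759
20–39: 5300 * 0.961 = 5093
40–59: 3200 * 0.95 = 3040
60–79: 4900 * 0.958 = 4694
→ [3759, 5093, 3040, 4694]
After projecting period 2:
Births: 5093 * 0.397 = 2022  |  3040 * 0.508 = 1544 — total 3566
20–39: 3759 * 0.961 = 3612
40–59: 5093 * 0.95 = 4838
60–79: 3040 * 0.958 = 2912
→ [3566, 3612, 4838, 2912]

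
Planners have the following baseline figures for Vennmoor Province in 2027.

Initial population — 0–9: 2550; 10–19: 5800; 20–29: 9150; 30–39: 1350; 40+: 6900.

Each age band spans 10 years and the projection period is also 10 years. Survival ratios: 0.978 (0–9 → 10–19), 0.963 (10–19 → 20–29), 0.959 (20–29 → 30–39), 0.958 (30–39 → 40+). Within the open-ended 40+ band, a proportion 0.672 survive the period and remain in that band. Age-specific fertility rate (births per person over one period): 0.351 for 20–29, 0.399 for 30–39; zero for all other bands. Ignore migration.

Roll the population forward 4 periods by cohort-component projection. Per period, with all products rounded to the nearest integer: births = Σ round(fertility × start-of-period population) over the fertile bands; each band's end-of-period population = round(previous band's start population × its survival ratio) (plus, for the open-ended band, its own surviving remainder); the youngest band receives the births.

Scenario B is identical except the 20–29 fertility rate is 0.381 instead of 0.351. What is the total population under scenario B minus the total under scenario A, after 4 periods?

Period 1.
Births: 9150 * 0.351 = 3212 ; 1350 * 0.399 = 539 ⇒ total 3751
10–19: 2550 * 0.978 = 2494
20–29: 5800 * 0.963 = 5585
30–39: 9150 * 0.959 = 8775
40+: 1350 * 0.958 + 6900 * 0.672 = 1293 + 4637 = 5930
Population now: 0–9=3751, 10–19=2494, 20–29=5585, 30–39=8775, 40+=5930
Period 2.
Births: 5585 * 0.351 = 1960 ; 8775 * 0.399 = 3501 ⇒ total 5461
10–19: 3751 * 0.978 = 3668
20–29: 2494 * 0.963 = 2402
30–39: 5585 * 0.959 = 5356
40+: 8775 * 0.958 + 5930 * 0.672 = 8406 + 3985 = 12391
Population now: 0–9=5461, 10–19=3668, 20–29=2402, 30–39=5356, 40+=12391
Period 3.
Births: 2402 * 0.351 = 843 ; 5356 * 0.399 = 2137 ⇒ total 2980
10–19: 5461 * 0.978 = 5341
20–29: 3668 * 0.963 = 3532
30–39: 2402 * 0.959 = 2304
40+: 5356 * 0.958 + 12391 * 0.672 = 5131 + 8327 = 13458
Population now: 0–9=2980, 10–19=5341, 20–29=3532, 30–39=2304, 40+=13458
Period 4.
Births: 3532 * 0.351 = 1240 ; 2304 * 0.399 = 919 ⇒ total 2159
10–19: 2980 * 0.978 = 2914
20–29: 5341 * 0.963 = 5143
30–39: 3532 * 0.959 = 3387
40+: 2304 * 0.958 + 13458 * 0.672 = 2207 + 9044 = 11251
Population now: 0–9=2159, 10–19=2914, 20–29=5143, 30–39=3387, 40+=11251
Scenario A total after 4 periods: 24854
Scenario B projection —
Period 1.
Births: 9150 * 0.381 = 3486 ; 1350 * 0.399 = 539 ⇒ total 4025
10–19: 2550 * 0.978 = 2494
20–29: 5800 * 0.963 = 5585
30–39: 9150 * 0.959 = 8775
40+: 1350 * 0.958 + 6900 * 0.672 = 1293 + 4637 = 5930
Population now: 0–9=4025, 10–19=2494, 20–29=5585, 30–39=8775, 40+=5930
Period 2.
Births: 5585 * 0.381 = 2128 ; 8775 * 0.399 = 3501 ⇒ total 5629
10–19: 4025 * 0.978 = 3936
20–29: 2494 * 0.963 = 2402
30–39: 5585 * 0.959 = 5356
40+: 8775 * 0.958 + 5930 * 0.672 = 8406 + 3985 = 12391
Population now: 0–9=5629, 10–19=3936, 20–29=2402, 30–39=5356, 40+=12391
Period 3.
Births: 2402 * 0.381 = 915 ; 5356 * 0.399 = 2137 ⇒ total 3052
10–19: 5629 * 0.978 = 5505
20–29: 3936 * 0.963 = 3790
30–39: 2402 * 0.959 = 2304
40+: 5356 * 0.958 + 12391 * 0.672 = 5131 + 8327 = 13458
Population now: 0–9=3052, 10–19=5505, 20–29=3790, 30–39=2304, 40+=13458
Period 4.
Births: 3790 * 0.381 = 1444 ; 2304 * 0.399 = 919 ⇒ total 2363
10–19: 3052 * 0.978 = 2985
20–29: 5505 * 0.963 = 5301
30–39: 3790 * 0.959 = 3635
40+: 2304 * 0.958 + 13458 * 0.672 = 2207 + 9044 = 11251
Population now: 0–9=2363, 10–19=2985, 20–29=5301, 30–39=3635, 40+=11251
Scenario B total after 4 periods: 25535
Difference B − A = 25535 − 24854 = 681

681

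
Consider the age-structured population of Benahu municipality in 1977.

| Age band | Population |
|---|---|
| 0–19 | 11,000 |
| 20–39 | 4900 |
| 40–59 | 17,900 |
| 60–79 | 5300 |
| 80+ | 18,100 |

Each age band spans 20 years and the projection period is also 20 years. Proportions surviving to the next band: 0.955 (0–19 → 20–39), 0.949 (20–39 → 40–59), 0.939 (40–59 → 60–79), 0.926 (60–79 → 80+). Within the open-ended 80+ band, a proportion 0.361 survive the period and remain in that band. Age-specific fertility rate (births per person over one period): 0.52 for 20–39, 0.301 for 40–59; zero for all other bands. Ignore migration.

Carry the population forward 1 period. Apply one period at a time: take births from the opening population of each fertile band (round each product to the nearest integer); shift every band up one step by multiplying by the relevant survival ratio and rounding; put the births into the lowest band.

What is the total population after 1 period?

Period 1.
Births: 4900 * 0.52 = 2548  |  17900 * 0.301 = 5388 — total 7936
20–39: 11000 * 0.955 = 10505
40–59: 4900 * 0.949 = 4650
60–79: 17900 * 0.939 = 16808
80+: 5300 * 0.926 + 18100 * 0.361 = 4908 + 6534 = 11442
Population now: 0–19=7936, 20–39=10505, 40–59=4650, 60–79=16808, 80+=11442
Total after period 1: 7936 + 10505 + 4650 + 16808 + 11442 = 51341

51341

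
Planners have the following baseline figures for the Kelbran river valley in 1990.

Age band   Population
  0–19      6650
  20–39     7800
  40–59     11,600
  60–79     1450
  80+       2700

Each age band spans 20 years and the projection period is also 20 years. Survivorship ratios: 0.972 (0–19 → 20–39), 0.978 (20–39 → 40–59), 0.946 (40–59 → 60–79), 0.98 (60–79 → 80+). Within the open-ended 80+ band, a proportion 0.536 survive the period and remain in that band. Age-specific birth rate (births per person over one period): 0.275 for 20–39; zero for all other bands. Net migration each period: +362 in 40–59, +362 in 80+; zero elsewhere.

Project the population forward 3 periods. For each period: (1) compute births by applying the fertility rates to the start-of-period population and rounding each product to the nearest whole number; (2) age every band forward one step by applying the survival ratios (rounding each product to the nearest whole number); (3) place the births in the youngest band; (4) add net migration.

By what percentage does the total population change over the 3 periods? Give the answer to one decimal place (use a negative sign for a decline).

Let group 1 be 0–19 through group 5 = 80+.
— Period 1 —
Births: 7800 * 0.275 = 2145
Group 2: 6650 * 0.972 = 6464
Group 3: 7800 * 0.978 = 7628
Group 4: 11600 * 0.946 = 10974
Group 5: 1450 * 0.98 + 2700 * 0.536 = 1421 + 1447 = 2868
Net migration: Group 3 + 362 → 7990; Group 5 + 362 → 3230
→ [2145, 6464, 7990, 10974, 3230]
— Period 2 —
Births: 6464 * 0.275 = 1778
Group 2: 2145 * 0.972 = 2085
Group 3: 6464 * 0.978 = 6322
Group 4: 7990 * 0.946 = 7559
Group 5: 10974 * 0.98 + 3230 * 0.536 = 10755 + 1731 = 12486
Net migration: Group 3 + 362 → 6684; Group 5 + 362 → 12848
→ [1778, 2085, 6684, 7559, 12848]
— Period 3 —
Births: 2085 * 0.275 = 573
Group 2: 1778 * 0.972 = 1728
Group 3: 2085 * 0.978 = 2039
Group 4: 6684 * 0.946 = 6323
Group 5: 7559 * 0.98 + 12848 * 0.536 = 7408 + 6887 = 14295
Net migration: Group 3 + 362 → 2401; Group 5 + 362 → 14657
→ [573, 1728, 2401, 6323, 14657]
Total: 30200 → 25682; change = -4518; percentage change = -15.0%

-15.0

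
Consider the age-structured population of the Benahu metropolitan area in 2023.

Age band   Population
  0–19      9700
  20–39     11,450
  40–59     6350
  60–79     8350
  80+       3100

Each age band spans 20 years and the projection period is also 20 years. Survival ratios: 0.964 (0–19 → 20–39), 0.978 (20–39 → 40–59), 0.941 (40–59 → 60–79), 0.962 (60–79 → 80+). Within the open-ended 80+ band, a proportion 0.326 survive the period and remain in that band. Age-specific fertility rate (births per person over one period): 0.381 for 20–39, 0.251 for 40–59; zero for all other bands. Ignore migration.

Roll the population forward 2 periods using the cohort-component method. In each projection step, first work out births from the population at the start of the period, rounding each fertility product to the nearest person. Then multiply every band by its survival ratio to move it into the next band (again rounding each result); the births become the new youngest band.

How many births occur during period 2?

6374

Let band 1 be 0–19 through band 5 = 80+.
[period 1]
Births: 11450 * 0.381 = 4362  |  6350 * 0.251 = 1594 → total 5956
Band 2: 9700 * 0.964 = 9351
Band 3: 11450 * 0.978 = 11198
Band 4: 6350 * 0.941 = 5975
Band 5: 8350 * 0.962 + 3100 * 0.326 = 8033 + 1011 = 9044
Population now: 0–19=5956, 20–39=9351, 40–59=11198, 60–79=5975, 80+=9044
[period 2]
Births: 9351 * 0.381 = 3563  |  11198 * 0.251 = 2811 → total 6374
Band 2: 5956 * 0.964 = 5742
Band 3: 9351 * 0.978 = 9145
Band 4: 11198 * 0.941 = 10537
Band 5: 5975 * 0.962 + 9044 * 0.326 = 5748 + 2948 = 8696
Population now: 0–19=6374, 20–39=5742, 40–59=9145, 60–79=10537, 80+=8696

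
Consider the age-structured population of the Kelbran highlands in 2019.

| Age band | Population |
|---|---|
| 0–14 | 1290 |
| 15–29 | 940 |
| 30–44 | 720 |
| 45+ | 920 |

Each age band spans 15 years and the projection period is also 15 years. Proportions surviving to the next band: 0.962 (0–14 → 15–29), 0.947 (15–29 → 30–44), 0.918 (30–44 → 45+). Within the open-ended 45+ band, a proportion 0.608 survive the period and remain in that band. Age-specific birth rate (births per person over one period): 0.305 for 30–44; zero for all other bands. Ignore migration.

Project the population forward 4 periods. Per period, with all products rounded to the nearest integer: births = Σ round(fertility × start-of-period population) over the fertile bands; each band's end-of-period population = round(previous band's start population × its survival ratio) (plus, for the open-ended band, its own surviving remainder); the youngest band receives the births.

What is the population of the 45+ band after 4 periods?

(Bands numbered youngest = 1 to oldest = 4.)
Period 1.
Births: 720 × 0.305 = 220
Band 2: 1290 × 0.962 = 1241
Band 3: 940 × 0.947 = 890
Band 4: 720 × 0.918 + 920 × 0.608 = 661 + 559 = 1220
End of period: [220, 1241, 890, 1220]
Period 2.
Births: 890 × 0.305 = 271
Band 2: 220 × 0.962 = 212
Band 3: 1241 × 0.947 = 1175
Band 4: 890 × 0.918 + 1220 × 0.608 = 817 + 742 = 1559
End of period: [271, 212, 1175, 1559]
Period 3.
Births: 1175 × 0.305 = 358
Band 2: 271 × 0.962 = 261
Band 3: 212 × 0.947 = 201
Band 4: 1175 × 0.918 + 1559 × 0.608 = 1079 + 948 = 2027
End of period: [358, 261, 201, 2027]
Period 4.
Births: 201 × 0.305 = 61
Band 2: 358 × 0.962 = 344
Band 3: 261 × 0.947 = 247
Band 4: 201 × 0.918 + 2027 × 0.608 = 185 + 1232 = 1417
End of period: [61, 344, 247, 1417]

1417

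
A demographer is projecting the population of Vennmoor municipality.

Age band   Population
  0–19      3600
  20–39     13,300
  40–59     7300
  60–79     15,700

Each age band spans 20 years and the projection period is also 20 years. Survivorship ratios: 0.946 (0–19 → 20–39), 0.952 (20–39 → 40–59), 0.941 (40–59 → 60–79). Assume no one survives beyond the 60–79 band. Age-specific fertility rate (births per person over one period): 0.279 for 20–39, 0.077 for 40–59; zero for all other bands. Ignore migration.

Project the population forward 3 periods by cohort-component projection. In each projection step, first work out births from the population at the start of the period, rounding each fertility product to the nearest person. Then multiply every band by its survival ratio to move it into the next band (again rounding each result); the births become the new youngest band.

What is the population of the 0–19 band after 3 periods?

Numbering the bands 1..4 from youngest to oldest:
Period 1.
Births: 13300 * 0.279 = 3711  |  7300 * 0.077 = 562 — total 4273
Band 2: 3600 * 0.946 = 3406
Band 3: 13300 * 0.952 = 12662
Band 4: 7300 * 0.941 = 6869
End of period: [4273, 3406, 12662, 6869]
Period 2.
Births: 3406 * 0.279 = 950  |  12662 * 0.077 = 975 — total 1925
Band 2: 4273 * 0.946 = 4042
Band 3: 3406 * 0.952 = 3243
Band 4: 12662 * 0.941 = 11915
End of period: [1925, 4042, 3243, 11915]
Period 3.
Births: 4042 * 0.279 = 1128  |  3243 * 0.077 = 250 — total 1378
Band 2: 1925 * 0.946 = 1821
Band 3: 4042 * 0.952 = 3848
Band 4: 3243 * 0.941 = 3052
End of period: [1378, 1821, 3848, 3052]

1378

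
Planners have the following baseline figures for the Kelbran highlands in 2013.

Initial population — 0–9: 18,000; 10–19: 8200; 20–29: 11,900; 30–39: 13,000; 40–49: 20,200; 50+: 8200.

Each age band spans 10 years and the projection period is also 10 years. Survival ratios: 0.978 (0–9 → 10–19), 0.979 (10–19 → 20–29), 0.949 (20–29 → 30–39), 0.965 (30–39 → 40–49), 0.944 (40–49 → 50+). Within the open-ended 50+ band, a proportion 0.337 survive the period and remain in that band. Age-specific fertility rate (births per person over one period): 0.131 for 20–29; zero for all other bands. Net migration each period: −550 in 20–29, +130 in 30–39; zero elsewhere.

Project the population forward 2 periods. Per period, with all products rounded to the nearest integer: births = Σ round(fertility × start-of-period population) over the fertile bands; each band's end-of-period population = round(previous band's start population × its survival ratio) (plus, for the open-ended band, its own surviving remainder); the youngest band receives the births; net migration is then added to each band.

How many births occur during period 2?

— Period 1 —
Births: 11900 × 0.131 = 1559
10–19: 18000 × 0.978 = 17604
20–29: 8200 × 0.979 = 8028
30–39: 11900 × 0.949 = 11293
40–49: 13000 × 0.965 = 12545
50+: 20200 × 0.944 + 8200 × 0.337 = 19069 + 2763 = 21832
Net migration: 20–29 − 550 → 7478; 30–39 + 130 → 11423
Population now: 0–9=1559, 10–19=17604, 20–29=7478, 30–39=11423, 40–49=12545, 50+=21832
— Period 2 —
Births: 7478 × 0.131 = 980
10–19: 1559 × 0.978 = 1525
20–29: 17604 × 0.979 = 17234
30–39: 7478 × 0.949 = 7097
40–49: 11423 × 0.965 = 11023
50+: 12545 × 0.944 + 21832 × 0.337 = 11842 + 7357 = 19199
Net migration: 20–29 − 550 → 16684; 30–39 + 130 → 7227
Population now: 0–9=980, 10–19=1525, 20–29=16684, 30–39=7227, 40–49=11023, 50+=19199

980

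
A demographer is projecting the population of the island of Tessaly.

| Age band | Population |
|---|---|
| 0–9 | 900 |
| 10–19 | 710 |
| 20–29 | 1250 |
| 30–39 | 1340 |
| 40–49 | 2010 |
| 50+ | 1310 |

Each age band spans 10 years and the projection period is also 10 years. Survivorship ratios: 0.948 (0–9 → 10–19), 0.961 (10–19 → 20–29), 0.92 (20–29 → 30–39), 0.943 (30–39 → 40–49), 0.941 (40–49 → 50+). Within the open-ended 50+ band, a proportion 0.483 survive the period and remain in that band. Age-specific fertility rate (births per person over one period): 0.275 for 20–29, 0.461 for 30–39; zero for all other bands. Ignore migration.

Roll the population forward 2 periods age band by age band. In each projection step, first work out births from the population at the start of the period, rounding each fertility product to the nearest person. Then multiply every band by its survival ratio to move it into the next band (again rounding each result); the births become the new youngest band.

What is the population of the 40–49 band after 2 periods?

1084

Call the bands 1 to 6, youngest first.
Period 1.
Births: 1250 × 0.275 = 344  |  1340 × 0.461 = 618 → 962
Band 2: 900 × 0.948 = 853
Band 3: 710 × 0.961 = 682
Band 4: 1250 × 0.92 = 1150
Band 5: 1340 × 0.943 = 1264
Band 6: 2010 × 0.941 + 1310 × 0.483 = 1891 + 633 = 2524
→ [962, 853, 682, 1150, 1264, 2524]
Period 2.
Births: 682 × 0.275 = 188  |  1150 × 0.461 = 530 → 718
Band 2: 962 × 0.948 = 912
Band 3: 853 × 0.961 = 820
Band 4: 682 × 0.92 = 627
Band 5: 1150 × 0.943 = 1084
Band 6: 1264 × 0.941 + 2524 × 0.483 = 1189 + 1219 = 2408
→ [718, 912, 820, 627, 1084, 2408]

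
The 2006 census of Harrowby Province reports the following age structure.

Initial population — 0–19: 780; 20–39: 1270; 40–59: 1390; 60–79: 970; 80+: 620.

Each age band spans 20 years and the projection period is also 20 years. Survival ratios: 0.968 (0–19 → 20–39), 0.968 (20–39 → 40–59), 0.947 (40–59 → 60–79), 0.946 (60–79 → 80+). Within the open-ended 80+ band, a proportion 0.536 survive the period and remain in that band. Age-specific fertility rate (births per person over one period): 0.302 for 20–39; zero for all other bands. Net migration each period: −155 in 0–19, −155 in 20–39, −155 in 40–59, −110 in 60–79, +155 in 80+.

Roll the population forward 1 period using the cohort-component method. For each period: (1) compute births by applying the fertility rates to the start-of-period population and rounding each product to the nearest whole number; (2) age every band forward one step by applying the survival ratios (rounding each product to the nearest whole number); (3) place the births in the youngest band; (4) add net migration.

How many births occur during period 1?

384

Period 1:
Births: 1270 × 0.302 = 384
20–39: 780 × 0.968 = 755
40–59: 1270 × 0.968 = 1229
60–79: 1390 × 0.947 = 1316
80+: 970 × 0.946 + 620 × 0.536 = 918 + 332 = 1250
Net migration: 0–19 − 155 → 229; 20–39 − 155 → 600; 40–59 − 155 → 1074; 60–79 − 110 → 1206; 80+ + 155 → 1405
Giving 229 / 600 / 1074 / 1206 / 1405.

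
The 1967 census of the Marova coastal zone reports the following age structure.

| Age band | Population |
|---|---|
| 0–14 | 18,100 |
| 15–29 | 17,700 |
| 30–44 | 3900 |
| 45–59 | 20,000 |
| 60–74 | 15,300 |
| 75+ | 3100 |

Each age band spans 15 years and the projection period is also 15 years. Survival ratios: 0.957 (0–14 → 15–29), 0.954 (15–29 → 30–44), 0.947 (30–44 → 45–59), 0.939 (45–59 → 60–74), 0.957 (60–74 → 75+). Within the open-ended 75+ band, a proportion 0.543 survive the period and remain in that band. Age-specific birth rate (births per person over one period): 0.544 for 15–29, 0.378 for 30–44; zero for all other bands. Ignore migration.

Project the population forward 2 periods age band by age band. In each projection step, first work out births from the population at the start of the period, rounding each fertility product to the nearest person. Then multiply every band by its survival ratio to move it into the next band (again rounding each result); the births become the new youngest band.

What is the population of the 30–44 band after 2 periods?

16525

(Bands numbered youngest = 1 to oldest = 6.)
Period 1:
Births: 17700 * 0.544 = 9629  |  3900 * 0.378 = 1474 → 11103
Band 2: 18100 * 0.957 = 17322
Band 3: 17700 * 0.954 = 16886
Band 4: 3900 * 0.947 = 3693
Band 5: 20000 * 0.939 = 18780
Band 6: 15300 * 0.957 + 3100 * 0.543 = 14642 + 1683 = 16325
→ [11103, 17322, 16886, 3693, 18780, 16325]
Period 2:
Births: 17322 * 0.544 = 9423  |  16886 * 0.378 = 6383 → 15806
Band 2: 11103 * 0.957 = 10626
Band 3: 17322 * 0.954 = 16525
Band 4: 16886 * 0.947 = 15991
Band 5: 3693 * 0.939 = 3468
Band 6: 18780 * 0.957 + 16325 * 0.543 = 17972 + 8864 = 26836
→ [15806, 10626, 16525, 15991, 3468, 26836]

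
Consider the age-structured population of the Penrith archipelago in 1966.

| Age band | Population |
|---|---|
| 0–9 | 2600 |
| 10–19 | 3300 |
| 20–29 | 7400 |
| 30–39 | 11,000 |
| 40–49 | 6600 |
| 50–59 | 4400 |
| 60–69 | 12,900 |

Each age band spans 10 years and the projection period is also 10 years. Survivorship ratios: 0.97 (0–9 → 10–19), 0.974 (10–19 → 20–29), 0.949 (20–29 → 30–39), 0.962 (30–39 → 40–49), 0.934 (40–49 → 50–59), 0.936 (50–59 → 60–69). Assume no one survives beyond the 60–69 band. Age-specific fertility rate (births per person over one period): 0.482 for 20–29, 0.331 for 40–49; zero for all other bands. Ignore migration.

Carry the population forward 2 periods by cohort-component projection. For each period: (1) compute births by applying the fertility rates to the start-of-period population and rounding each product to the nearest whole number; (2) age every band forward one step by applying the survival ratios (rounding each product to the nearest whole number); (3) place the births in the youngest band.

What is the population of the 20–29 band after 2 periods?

Period 1.
Births: 7400 * 0.482 = 3567, 6600 * 0.331 = 2185 → 5752
10–19: 2600 * 0.97 = 2522
20–29: 3300 * 0.974 = 3214
30–39: 7400 * 0.949 = 7023
40–49: 11000 * 0.962 = 10582
50–59: 6600 * 0.934 = 6164
60–69: 4400 * 0.936 = 4118
→ [5752, 2522, 3214, 7023, 10582, 6164, 4118]
Period 2.
Births: 3214 * 0.482 = 1549, 10582 * 0.331 = 3503 → 5052
10–19: 5752 * 0.97 = 5579
20–29: 2522 * 0.974 = 2456
30–39: 3214 * 0.949 = 3050
40–49: 7023 * 0.962 = 6756
50–59: 10582 * 0.934 = 9884
60–69: 6164 * 0.936 = 5770
→ [5052, 5579, 2456, 3050, 6756, 9884, 5770]

2456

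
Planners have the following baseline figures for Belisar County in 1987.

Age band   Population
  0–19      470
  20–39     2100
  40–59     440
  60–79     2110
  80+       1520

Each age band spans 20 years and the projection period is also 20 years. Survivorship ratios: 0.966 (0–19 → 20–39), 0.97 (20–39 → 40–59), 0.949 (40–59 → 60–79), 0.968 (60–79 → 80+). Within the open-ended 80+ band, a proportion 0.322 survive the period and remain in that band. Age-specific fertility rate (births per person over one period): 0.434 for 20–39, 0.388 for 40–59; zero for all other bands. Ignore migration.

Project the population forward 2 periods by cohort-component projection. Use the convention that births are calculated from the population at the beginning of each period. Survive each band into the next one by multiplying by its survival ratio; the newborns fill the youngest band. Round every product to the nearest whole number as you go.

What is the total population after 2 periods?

Period 1:
Births: 2100 * 0.434 = 911  |  440 * 0.388 = 171 ⇒ total 1082
20–39: 470 * 0.966 = 454
40–59: 2100 * 0.97 = 2037
60–79: 440 * 0.949 = 418
80+: 2110 * 0.968 + 1520 * 0.322 = 2042 + 489 = 2531
Population now: 0–19=1082, 20–39=454, 40–59=2037, 60–79=418, 80+=2531
Period 2:
Births: 454 * 0.434 = 197  |  2037 * 0.388 = 790 ⇒ total 987
20–39: 1082 * 0.966 = 1045
40–59: 454 * 0.97 = 440
60–79: 2037 * 0.949 = 1933
80+: 418 * 0.968 + 2531 * 0.322 = 405 + 815 = 1220
Population now: 0–19=987, 20–39=1045, 40–59=440, 60–79=1933, 80+=1220
Total after period 2: 987 + 1045 + 440 + 1933 + 1220 = 5625

5625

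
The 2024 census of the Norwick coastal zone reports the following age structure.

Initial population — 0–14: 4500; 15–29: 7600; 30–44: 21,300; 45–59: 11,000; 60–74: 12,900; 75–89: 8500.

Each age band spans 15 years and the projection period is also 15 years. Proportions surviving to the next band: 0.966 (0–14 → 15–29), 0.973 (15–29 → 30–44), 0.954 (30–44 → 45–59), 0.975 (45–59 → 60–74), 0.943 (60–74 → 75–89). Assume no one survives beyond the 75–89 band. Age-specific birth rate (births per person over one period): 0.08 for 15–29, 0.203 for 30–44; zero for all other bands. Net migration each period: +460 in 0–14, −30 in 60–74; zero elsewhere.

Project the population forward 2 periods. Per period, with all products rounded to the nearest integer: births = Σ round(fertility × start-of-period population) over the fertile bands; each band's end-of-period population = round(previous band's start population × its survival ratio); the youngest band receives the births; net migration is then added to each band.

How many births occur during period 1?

4932

[period 1]
Births: 7600 × 0.08 = 608  |  21300 × 0.203 = 4324 → 4932
15–29: 4500 × 0.966 = 4347
30–44: 7600 × 0.973 = 7395
45–59: 21300 × 0.954 = 20320
60–74: 11000 × 0.975 = 10725
75–89: 12900 × 0.943 = 12165
Net migration: 0–14 + 460 → 5392; 60–74 − 30 → 10695
→ [5392, 4347, 7395, 20320, 10695, 12165]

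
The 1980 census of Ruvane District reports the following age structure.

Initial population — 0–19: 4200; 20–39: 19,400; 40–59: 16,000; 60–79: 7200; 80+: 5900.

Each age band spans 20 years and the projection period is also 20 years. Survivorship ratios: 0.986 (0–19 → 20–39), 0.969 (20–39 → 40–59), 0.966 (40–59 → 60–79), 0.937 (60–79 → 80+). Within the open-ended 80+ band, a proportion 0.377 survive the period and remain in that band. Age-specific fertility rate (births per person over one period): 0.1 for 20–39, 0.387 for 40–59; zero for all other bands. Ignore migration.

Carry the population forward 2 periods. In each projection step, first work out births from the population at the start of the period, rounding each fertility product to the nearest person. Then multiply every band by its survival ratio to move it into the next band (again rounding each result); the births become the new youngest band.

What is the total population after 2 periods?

55744

(Groups numbered youngest = 1 to oldest = 5.)
— Period 1 —
Births: 19400 * 0.1 = 1940  |  16000 * 0.387 = 6192 → total 8132
Group 2: 4200 * 0.986 = 4141
Group 3: 19400 * 0.969 = 18799
Group 4: 16000 * 0.966 = 15456
Group 5: 7200 * 0.937 + 5900 * 0.377 = 6746 + 2224 = 8970
→ [8132, 4141, 18799, 15456, 8970]
— Period 2 —
Births: 4141 * 0.1 = 414  |  18799 * 0.387 = 7275 → total 7689
Group 2: 8132 * 0.986 = 8018
Group 3: 4141 * 0.969 = 4013
Group 4: 18799 * 0.966 = 18160
Group 5: 15456 * 0.937 + 8970 * 0.377 = 14482 + 3382 = 17864
→ [7689, 8018, 4013, 18160, 17864]
Total after period 2: 7689 + 8018 + 4013 + 18160 + 17864 = 55744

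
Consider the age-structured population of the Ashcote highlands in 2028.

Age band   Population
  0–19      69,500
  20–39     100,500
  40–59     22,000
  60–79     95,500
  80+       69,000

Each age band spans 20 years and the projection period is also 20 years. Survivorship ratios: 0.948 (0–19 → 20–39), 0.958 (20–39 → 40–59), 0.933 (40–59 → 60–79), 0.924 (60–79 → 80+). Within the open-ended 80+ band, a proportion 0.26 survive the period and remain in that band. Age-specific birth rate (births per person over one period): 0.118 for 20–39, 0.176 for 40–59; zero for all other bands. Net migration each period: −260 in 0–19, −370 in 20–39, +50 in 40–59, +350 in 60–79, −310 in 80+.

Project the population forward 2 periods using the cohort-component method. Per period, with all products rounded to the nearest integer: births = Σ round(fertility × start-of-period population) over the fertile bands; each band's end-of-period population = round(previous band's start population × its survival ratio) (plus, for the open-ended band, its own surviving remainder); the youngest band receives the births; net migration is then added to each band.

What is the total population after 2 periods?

238267

After projecting period 1:
Births: 100500 × 0.118 = 11859 ; 22000 × 0.176 = 3872 ⇒ total 15731
20–39: 69500 × 0.948 = 65886
40–59: 100500 × 0.958 = 96279
60–79: 22000 × 0.933 = 20526
80+: 95500 × 0.924 + 69000 × 0.26 = 88242 + 17940 = 106182
Net migration: 0–19 − 260 → 15471; 20–39 − 370 → 65516; 40–59 + 50 → 96329; 60–79 + 350 → 20876; 80+ − 310 → 105872
Population now: 0–19=15471, 20–39=65516, 40–59=96329, 60–79=20876, 80+=105872
After projecting period 2:
Births: 65516 × 0.118 = 7731 ; 96329 × 0.176 = 16954 ⇒ total 24685
20–39: 15471 × 0.948 = 14667
40–59: 65516 × 0.958 = 62764
60–79: 96329 × 0.933 = 89875
80+: 20876 × 0.924 + 105872 × 0.26 = 19289 + 27527 = 46816
Net migration: 0–19 − 260 → 24425; 20–39 − 370 → 14297; 40–59 + 50 → 62814; 60–79 + 350 → 90225; 80+ − 310 → 46506
Population now: 0–19=24425, 20–39=14297, 40–59=62814, 60–79=90225, 80+=46506
Total after period 2: 24425 + 14297 + 62814 + 90225 + 46506 = 238267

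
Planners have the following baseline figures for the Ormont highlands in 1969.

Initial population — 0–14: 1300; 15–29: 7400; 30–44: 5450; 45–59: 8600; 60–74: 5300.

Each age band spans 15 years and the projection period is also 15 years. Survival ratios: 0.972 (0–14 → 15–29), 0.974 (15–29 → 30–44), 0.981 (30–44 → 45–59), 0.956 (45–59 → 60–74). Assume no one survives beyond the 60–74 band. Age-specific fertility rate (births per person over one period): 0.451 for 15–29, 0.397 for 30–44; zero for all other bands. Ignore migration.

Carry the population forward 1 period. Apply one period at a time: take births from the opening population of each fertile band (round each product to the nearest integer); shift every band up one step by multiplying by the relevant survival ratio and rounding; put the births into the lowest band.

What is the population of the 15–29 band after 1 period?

1264

After projecting period 1:
Births: 7400 × 0.451 = 3337  |  5450 × 0.397 = 2164 — total 5501
15–29: 1300 × 0.972 = 1264
30–44: 7400 × 0.974 = 7208
45–59: 5450 × 0.981 = 5346
60–74: 8600 × 0.956 = 8222
Population now: 0–14=5501, 15–29=1264, 30–44=7208, 45–59=5346, 60–74=8222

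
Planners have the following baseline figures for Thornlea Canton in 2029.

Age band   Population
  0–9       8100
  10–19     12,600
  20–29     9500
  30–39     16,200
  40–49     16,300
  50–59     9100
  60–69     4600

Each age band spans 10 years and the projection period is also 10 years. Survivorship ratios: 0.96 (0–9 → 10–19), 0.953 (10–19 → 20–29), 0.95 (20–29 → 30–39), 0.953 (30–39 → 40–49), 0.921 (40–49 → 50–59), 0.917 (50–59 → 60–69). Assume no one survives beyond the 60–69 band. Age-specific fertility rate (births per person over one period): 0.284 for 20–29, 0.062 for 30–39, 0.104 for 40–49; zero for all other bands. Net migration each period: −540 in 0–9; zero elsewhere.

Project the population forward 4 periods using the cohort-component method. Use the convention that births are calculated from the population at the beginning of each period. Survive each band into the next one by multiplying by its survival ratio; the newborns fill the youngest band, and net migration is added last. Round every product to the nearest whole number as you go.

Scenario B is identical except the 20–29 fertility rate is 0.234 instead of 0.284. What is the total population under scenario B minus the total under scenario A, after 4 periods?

Let band 1 be 0–9 through band 7 = 60–69.
— Period 1 —
Births: 9500 × 0.284 = 2698  |  16200 × 0.062 = 1004  |  16300 × 0.104 = 1695 — total 5397
Band 2: 8100 × 0.96 = 7776
Band 3: 12600 × 0.953 = 12008
Band 4: 9500 × 0.95 = 9025
Band 5: 16200 × 0.953 = 15439
Band 6: 16300 × 0.921 = 15012
Band 7: 9100 × 0.917 = 8345
Net migration: Band 1 − 540 → 4857
Giving 4857 / 7776 / 12008 / 9025 / 15439 / 15012 / 8345.
— Period 2 —
Births: 12008 × 0.284 = 3410  |  9025 × 0.062 = 560  |  15439 × 0.104 = 1606 — total 5576
Band 2: 4857 × 0.96 = 4663
Band 3: 7776 × 0.953 = 7411
Band 4: 12008 × 0.95 = 11408
Band 5: 9025 × 0.953 = 8601
Band 6: 15439 × 0.921 = 14219
Band 7: 15012 × 0.917 = 13766
Net migration: Band 1 − 540 → 5036
Giving 5036 / 4663 / 7411 / 11408 / 8601 / 14219 / 13766.
— Period 3 —
Births: 7411 × 0.284 = 2105  |  11408 × 0.062 = 707  |  8601 × 0.104 = 895 — total 3707
Band 2: 5036 × 0.96 = 4835
Band 3: 4663 × 0.953 = 4444
Band 4: 7411 × 0.95 = 7040
Band 5: 11408 × 0.953 = 10872
Band 6: 8601 × 0.921 = 7922
Band 7: 14219 × 0.917 = 13039
Net migration: Band 1 − 540 → 3167
Giving 3167 / 4835 / 4444 / 7040 / 10872 / 7922 / 13039.
— Period 4 —
Births: 4444 × 0.284 = 1262  |  7040 × 0.062 = 436  |  10872 × 0.104 = 1131 — total 2829
Band 2: 3167 × 0.96 = 3040
Band 3: 4835 × 0.953 = 4608
Band 4: 4444 × 0.95 = 4222
Band 5: 7040 × 0.953 = 6709
Band 6: 10872 × 0.921 = 10013
Band 7: 7922 × 0.917 = 7264
Net migration: Band 1 − 540 → 2289
Giving 2289 / 3040 / 4608 / 4222 / 6709 / 10013 / 7264.
Scenario A total after 4 periods: 38145
Scenario B projection —
— Period 1 —
Births: 9500 × 0.234 = 2223  |  16200 × 0.062 = 1004  |  16300 × 0.104 = 1695 — total 4922
Band 2: 8100 × 0.96 = 7776
Band 3: 12600 × 0.953 = 12008
Band 4: 9500 × 0.95 = 9025
Band 5: 16200 × 0.953 = 15439
Band 6: 16300 × 0.921 = 15012
Band 7: 9100 × 0.917 = 8345
Net migration: Band 1 − 540 → 4382
Giving 4382 / 7776 / 12008 / 9025 / 15439 / 15012 / 8345.
— Period 2 —
Births: 12008 × 0.234 = 2810  |  9025 × 0.062 = 560  |  15439 × 0.104 = 1606 — total 4976
Band 2: 4382 × 0.96 = 4207
Band 3: 7776 × 0.953 = 7411
Band 4: 12008 × 0.95 = 11408
Band 5: 9025 × 0.953 = 8601
Band 6: 15439 × 0.921 = 14219
Band 7: 15012 × 0.917 = 13766
Net migration: Band 1 − 540 → 4436
Giving 4436 / 4207 / 7411 / 11408 / 8601 / 14219 / 13766.
— Period 3 —
Births: 7411 × 0.234 = 1734  |  11408 × 0.062 = 707  |  8601 × 0.104 = 895 — total 3336
Band 2: 4436 × 0.96 = 4259
Band 3: 4207 × 0.953 = 4009
Band 4: 7411 × 0.95 = 7040
Band 5: 11408 × 0.953 = 10872
Band 6: 8601 × 0.921 = 7922
Band 7: 14219 × 0.917 = 13039
Net migration: Band 1 − 540 → 2796
Giving 2796 / 4259 / 4009 / 7040 / 10872 / 7922 / 13039.
— Period 4 —
Births: 4009 × 0.234 = 938  |  7040 × 0.062 = 436  |  10872 × 0.104 = 1131 — total 2505
Band 2: 2796 × 0.96 = 2684
Band 3: 4259 × 0.953 = 4059
Band 4: 4009 × 0.95 = 3809
Band 5: 7040 × 0.953 = 6709
Band 6: 10872 × 0.921 = 10013
Band 7: 7922 × 0.917 = 7264
Net migration: Band 1 − 540 → 1965
Giving 1965 / 2684 / 4059 / 3809 / 6709 / 10013 / 7264.
Scenario B total after 4 periods: 36503
Difference B − A = 36503 − 38145 = -1642

-1642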